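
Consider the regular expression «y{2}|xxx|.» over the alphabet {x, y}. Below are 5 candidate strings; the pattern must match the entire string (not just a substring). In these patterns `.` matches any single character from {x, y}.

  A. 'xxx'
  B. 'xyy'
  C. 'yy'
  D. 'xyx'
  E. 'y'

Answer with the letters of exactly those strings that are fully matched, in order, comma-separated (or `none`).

A → match
B → no match
C → match
D → no match
E → match

A, C, E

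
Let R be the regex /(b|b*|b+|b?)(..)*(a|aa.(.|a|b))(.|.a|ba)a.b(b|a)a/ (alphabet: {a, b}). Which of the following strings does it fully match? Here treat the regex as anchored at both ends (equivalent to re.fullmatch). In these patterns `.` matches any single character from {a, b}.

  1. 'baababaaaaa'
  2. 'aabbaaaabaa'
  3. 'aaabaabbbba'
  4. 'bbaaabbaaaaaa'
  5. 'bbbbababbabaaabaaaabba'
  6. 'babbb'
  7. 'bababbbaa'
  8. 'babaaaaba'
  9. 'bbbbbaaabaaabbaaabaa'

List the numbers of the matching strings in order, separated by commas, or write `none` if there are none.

1 → no match
2 → match
3 → no match
4 → no match
5 → match
6 → no match — must end with 'a'
7 → no match
8 → no match
9 → match

2, 5, 9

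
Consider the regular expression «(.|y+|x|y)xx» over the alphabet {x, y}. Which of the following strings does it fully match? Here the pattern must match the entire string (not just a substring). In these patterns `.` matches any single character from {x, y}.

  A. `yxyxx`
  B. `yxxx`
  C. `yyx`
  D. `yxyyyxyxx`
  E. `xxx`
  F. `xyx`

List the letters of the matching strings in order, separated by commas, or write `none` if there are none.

E

A → no match
B → no match
C → no match — must end with `xx`
D → no match
E → match
F → no match — must end with `xx`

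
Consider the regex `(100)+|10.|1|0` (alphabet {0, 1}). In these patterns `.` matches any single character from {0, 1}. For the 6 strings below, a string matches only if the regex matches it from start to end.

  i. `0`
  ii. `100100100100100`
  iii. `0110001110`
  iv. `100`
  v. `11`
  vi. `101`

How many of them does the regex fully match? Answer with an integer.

i. `0` → match
ii → match
iii. `0110001110` → no match
iv. `100` → match
v. `11` → no match
vi. `101` → match
Total matched: 4

4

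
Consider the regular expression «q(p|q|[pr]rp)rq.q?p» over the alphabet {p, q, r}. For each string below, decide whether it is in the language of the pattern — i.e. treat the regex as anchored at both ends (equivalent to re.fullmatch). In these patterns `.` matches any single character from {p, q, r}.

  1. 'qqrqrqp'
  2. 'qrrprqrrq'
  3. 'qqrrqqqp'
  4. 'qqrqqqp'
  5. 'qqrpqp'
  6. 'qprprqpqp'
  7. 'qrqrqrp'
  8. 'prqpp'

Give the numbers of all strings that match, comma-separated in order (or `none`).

1. 'qqrqrqp' → match
2. 'qrrprqrrq' → no match — must end with 'p'
3. 'qqrrqqqp' → no match
4. 'qqrqqqp' → match
5. 'qqrpqp' → no match
6. 'qprprqpqp' → match
7. 'qrqrqrp' → no match
8. 'prqpp' → no match — must start with 'q'

1, 4, 6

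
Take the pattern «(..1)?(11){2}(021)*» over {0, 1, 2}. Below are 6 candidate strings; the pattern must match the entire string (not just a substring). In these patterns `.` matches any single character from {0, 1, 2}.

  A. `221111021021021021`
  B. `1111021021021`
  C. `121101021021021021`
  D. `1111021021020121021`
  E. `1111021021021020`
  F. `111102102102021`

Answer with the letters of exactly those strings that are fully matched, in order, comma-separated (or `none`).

B

A → no match
B → match
C → no match
D → no match
E → no match
F → no match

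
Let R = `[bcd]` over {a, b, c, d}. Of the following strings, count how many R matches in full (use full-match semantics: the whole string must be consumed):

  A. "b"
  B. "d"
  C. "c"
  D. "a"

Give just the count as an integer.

A → match
B → match
C → match
D → no match
Total matched: 3

3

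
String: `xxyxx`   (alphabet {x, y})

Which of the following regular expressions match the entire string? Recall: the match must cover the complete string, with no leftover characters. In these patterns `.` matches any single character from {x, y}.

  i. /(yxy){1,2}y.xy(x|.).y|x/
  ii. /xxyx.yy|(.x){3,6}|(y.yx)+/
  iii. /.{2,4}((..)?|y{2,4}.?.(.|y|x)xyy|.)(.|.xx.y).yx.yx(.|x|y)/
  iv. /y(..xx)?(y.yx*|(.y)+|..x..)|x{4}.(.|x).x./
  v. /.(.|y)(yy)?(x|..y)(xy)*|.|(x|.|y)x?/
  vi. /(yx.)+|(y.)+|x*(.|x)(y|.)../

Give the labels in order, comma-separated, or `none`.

i → no match
ii → no match
iii → no match
iv → no match
v → no match
vi → match

vi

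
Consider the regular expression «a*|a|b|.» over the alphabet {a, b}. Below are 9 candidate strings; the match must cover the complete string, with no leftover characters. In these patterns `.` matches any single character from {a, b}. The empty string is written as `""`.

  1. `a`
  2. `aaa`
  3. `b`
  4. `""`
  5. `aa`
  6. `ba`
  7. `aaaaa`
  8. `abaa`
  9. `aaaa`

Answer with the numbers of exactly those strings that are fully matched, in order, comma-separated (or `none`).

1. `a` → match
2. `aaa` → match
3. `b` → match
4. `""` → match
5. `aa` → match
6. `ba` → no match
7. `aaaaa` → match
8. `abaa` → no match
9. `aaaa` → match

1, 2, 3, 4, 5, 7, 9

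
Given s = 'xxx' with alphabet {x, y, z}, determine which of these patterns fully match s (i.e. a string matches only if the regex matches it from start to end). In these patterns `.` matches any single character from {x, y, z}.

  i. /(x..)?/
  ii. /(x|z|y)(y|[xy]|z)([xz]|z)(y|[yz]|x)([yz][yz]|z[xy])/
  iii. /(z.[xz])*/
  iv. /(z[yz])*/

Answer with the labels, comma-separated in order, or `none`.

i

i → match
ii → no match
iii → no match
iv → no match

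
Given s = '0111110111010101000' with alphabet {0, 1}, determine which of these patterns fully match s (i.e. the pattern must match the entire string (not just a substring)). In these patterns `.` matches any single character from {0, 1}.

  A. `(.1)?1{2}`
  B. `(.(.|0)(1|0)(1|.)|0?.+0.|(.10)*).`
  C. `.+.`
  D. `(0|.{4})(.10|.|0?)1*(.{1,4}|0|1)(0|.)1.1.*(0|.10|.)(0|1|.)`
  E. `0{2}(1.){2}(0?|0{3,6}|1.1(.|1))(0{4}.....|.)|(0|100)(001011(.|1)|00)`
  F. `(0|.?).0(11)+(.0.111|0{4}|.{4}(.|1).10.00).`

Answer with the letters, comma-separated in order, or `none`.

B, C, D

A → no match — must end with '1'
B → match
C → match
D → match
E → no match
F → no match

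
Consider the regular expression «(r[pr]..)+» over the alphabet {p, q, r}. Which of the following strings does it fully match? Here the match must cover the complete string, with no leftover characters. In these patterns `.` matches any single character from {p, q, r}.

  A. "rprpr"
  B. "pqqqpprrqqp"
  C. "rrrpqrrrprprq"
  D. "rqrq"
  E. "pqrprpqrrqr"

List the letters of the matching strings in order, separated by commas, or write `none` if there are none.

none

A. "rprpr" → no match
B. "pqqqpprrqqp" → no match — must start with "r"
C → no match
D. "rqrq" → no match
E. "pqrprpqrrqr" → no match — must start with "r"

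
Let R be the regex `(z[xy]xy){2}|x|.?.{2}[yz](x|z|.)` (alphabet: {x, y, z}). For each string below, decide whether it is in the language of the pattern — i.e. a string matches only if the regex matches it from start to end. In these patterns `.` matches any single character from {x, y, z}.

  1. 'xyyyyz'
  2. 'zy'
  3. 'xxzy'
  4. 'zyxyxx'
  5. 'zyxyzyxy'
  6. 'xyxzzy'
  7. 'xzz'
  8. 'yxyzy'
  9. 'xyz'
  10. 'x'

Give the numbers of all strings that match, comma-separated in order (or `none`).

1 → no match
2 → no match
3 → match
4 → no match
5 → match
6 → no match
7 → no match
8 → match
9 → no match
10 → match

3, 5, 8, 10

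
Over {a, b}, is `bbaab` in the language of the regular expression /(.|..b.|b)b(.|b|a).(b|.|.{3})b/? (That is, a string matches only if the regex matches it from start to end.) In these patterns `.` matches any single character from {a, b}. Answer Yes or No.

No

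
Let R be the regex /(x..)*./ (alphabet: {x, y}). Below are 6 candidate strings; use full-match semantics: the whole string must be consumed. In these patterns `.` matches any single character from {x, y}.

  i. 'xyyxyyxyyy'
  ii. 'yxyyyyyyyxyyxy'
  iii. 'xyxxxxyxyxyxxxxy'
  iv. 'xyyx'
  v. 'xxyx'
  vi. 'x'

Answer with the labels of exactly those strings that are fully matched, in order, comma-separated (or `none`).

i, iv, v, vi

i → match
ii → no match
iii → no match
iv → match
v → match
vi → match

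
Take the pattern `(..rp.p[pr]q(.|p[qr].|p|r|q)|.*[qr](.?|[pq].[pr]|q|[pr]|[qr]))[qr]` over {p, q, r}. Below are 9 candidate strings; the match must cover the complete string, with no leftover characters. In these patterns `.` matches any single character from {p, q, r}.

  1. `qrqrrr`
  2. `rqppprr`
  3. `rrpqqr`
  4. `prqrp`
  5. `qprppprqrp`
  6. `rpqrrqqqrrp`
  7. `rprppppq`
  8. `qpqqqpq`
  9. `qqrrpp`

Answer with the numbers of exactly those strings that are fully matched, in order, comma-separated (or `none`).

1, 2, 3, 8

1 → match
2 → match
3 → match
4 → no match
5 → no match
6 → no match
7 → no match
8 → match
9 → no match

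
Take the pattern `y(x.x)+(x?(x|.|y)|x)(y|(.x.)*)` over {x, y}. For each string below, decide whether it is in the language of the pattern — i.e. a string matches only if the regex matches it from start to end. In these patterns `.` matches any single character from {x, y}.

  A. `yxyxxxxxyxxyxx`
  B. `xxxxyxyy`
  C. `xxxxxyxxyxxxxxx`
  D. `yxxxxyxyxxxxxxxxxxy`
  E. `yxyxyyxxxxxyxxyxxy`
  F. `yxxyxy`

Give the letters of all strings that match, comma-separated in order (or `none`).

A → match
B → no match — must start with `yx`
C → no match — must start with `yx`
D → no match
E → no match
F → no match

A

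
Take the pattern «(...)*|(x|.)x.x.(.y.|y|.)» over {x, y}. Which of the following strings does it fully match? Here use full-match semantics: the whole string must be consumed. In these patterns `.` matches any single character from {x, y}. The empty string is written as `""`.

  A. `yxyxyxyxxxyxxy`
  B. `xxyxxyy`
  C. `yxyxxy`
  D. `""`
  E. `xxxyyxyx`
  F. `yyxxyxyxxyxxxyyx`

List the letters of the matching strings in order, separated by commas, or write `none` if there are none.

C, D

A → no match
B → no match
C → match
D → match
E → no match
F → no match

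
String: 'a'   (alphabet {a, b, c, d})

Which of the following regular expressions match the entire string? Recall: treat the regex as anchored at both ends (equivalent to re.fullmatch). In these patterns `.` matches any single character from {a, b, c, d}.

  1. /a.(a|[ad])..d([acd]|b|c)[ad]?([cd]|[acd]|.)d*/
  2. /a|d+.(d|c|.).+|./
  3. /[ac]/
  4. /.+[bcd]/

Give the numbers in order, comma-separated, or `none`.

2, 3

1 → no match
2 → match
3 → match
4 → no match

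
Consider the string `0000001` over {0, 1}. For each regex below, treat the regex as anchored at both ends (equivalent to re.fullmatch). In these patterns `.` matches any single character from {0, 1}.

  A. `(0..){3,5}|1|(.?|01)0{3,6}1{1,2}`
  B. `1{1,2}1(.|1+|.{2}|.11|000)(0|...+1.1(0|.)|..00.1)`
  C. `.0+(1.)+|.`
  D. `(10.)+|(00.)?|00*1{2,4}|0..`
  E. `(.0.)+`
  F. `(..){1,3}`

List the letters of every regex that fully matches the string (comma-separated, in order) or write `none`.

A → match
B → no match — must start with `1`
C → no match
D → no match
E → no match
F → no match

A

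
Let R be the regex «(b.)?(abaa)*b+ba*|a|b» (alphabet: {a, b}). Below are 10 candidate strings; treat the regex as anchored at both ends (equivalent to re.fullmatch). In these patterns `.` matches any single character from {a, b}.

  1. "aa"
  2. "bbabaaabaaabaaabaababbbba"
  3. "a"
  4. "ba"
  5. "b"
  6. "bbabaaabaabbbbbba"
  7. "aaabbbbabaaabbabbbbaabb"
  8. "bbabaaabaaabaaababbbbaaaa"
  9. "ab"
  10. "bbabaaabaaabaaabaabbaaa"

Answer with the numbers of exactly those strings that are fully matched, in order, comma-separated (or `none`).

3, 5, 6, 10

1 → no match
2 → no match
3 → match
4 → no match
5 → match
6 → match
7 → no match
8 → no match
9 → no match
10 → match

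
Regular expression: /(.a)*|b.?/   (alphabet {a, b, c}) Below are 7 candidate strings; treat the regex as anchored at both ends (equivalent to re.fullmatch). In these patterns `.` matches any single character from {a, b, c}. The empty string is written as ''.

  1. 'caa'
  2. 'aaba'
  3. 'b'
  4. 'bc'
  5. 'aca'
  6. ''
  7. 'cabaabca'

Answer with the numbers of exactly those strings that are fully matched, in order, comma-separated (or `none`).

1 → no match
2 → match
3 → match
4 → match
5 → no match
6 → match
7 → no match

2, 3, 4, 6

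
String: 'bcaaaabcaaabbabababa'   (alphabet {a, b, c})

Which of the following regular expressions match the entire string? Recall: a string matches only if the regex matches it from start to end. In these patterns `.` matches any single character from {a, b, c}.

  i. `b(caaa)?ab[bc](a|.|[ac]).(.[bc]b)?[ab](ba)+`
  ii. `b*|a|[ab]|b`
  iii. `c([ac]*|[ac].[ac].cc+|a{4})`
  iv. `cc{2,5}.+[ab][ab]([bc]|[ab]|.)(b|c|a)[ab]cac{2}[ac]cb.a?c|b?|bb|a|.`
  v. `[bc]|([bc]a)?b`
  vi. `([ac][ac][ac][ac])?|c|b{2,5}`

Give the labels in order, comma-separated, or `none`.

i

i → match
ii → no match
iii → no match — must start with 'c'
iv → no match
v → no match
vi → no match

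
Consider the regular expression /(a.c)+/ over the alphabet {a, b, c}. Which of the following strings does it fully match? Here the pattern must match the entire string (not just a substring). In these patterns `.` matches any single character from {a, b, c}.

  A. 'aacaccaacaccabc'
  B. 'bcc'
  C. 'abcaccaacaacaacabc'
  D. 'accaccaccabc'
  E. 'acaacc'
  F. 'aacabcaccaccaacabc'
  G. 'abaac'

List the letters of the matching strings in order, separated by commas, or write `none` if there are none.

A → match
B → no match — must start with 'a'
C → match
D → match
E → no match
F → match
G → no match

A, C, D, F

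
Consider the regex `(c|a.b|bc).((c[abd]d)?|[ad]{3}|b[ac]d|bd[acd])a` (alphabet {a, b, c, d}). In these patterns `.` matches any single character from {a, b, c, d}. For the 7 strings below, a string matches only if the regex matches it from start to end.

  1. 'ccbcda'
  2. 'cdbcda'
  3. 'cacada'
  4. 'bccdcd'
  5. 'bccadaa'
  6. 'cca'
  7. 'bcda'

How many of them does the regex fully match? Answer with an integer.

6

1 → match
2 → match
3 → match
4 → no match — must end with 'a'
5 → match
6 → match
7 → match
Total matched: 6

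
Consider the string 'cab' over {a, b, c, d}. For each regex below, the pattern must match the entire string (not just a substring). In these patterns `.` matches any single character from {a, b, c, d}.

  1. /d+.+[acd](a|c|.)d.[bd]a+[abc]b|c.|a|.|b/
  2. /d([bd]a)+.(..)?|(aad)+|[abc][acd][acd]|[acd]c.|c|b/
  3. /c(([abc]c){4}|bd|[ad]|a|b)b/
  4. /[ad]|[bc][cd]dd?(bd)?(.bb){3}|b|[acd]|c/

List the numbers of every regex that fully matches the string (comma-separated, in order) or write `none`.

1 → no match
2 → no match
3 → match
4 → no match

3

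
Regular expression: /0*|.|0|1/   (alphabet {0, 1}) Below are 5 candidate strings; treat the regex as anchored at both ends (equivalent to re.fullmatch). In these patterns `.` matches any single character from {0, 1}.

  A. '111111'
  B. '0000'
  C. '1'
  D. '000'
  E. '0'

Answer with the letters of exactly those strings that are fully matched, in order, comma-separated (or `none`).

B, C, D, E

A → no match
B → match
C → match
D → match
E → match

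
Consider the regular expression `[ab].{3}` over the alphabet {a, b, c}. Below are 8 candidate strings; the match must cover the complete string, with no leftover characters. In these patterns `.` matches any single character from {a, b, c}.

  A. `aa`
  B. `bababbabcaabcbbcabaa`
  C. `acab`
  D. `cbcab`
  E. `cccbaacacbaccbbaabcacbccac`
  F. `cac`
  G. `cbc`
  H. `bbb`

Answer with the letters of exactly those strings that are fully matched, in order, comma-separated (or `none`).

C

A → no match
B → no match
C → match
D → no match
E → no match
F → no match
G → no match
H → no match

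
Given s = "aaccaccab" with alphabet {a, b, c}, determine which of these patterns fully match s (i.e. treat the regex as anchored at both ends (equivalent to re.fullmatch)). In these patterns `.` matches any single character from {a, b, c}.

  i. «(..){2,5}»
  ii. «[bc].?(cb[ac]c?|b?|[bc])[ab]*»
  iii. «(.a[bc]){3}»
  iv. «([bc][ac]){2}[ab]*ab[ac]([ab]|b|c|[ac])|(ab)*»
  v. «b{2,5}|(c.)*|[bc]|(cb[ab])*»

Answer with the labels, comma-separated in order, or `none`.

iii

i → no match
ii → no match
iii → match
iv → no match
v → no match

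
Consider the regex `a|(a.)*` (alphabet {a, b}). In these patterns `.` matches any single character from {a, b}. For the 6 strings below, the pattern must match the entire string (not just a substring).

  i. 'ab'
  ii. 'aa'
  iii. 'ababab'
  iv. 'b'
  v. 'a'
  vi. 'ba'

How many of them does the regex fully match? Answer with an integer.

i → match
ii → match
iii → match
iv → no match
v → match
vi → no match
Total matched: 4

4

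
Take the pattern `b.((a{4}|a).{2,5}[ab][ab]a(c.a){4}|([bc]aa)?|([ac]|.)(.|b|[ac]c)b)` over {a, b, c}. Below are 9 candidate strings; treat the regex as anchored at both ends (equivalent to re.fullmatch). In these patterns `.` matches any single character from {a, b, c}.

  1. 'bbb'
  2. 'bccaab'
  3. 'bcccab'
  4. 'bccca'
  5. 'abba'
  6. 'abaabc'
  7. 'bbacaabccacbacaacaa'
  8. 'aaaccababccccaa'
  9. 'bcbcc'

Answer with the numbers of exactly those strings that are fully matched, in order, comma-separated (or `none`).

none

1 → no match
2 → no match
3 → no match
4 → no match
5 → no match — must start with 'b'
6 → no match — must start with 'b'
7 → no match
8 → no match — must start with 'b'
9 → no match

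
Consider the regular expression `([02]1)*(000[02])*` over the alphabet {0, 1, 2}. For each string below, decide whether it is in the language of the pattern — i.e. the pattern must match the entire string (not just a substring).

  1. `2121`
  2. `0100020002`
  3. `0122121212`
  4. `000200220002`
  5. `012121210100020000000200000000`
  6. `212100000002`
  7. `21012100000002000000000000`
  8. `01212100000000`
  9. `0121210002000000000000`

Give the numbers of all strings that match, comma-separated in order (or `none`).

1 → match
2 → match
3 → no match
4 → no match
5 → match
6 → match
7 → match
8 → match
9 → match

1, 2, 5, 6, 7, 8, 9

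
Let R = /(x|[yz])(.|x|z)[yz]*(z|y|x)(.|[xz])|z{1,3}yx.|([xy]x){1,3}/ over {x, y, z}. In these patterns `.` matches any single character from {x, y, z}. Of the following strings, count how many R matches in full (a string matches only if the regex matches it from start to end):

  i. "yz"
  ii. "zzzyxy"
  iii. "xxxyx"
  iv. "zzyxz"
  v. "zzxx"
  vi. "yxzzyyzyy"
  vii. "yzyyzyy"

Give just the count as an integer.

5

i → no match
ii → match
iii → no match
iv → match
v → match
vi → match
vii → match
Total matched: 5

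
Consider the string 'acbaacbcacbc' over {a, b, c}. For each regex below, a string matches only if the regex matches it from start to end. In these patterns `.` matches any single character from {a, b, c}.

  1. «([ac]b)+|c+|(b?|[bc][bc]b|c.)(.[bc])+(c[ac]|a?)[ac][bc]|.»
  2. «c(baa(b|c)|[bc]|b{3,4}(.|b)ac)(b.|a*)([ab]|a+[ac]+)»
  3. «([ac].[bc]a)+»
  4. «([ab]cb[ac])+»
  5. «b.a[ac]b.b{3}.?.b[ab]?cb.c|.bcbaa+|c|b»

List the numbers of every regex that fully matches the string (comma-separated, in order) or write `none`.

4

1 → no match
2 → no match — must start with 'c'
3 → no match — must end with 'a'
4 → match
5 → no match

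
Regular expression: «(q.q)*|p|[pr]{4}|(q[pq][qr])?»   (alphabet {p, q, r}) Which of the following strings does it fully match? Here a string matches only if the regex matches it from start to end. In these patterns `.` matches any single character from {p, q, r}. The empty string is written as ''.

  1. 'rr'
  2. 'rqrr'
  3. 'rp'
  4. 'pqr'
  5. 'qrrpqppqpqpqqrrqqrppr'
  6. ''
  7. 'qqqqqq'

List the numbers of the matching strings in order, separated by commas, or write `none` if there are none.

1 → no match
2 → no match
3 → no match
4 → no match
5 → no match
6 → match
7 → match

6, 7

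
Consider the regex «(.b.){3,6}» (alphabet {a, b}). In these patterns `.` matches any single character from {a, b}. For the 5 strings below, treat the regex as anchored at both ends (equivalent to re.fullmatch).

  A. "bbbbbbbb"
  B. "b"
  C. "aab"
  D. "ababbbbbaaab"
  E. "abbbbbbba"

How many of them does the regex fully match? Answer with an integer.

A. "bbbbbbbb" → no match
B. "b" → no match
C. "aab" → no match
D. "ababbbbbaaab" → no match
E. "abbbbbbba" → match
Total matched: 1

1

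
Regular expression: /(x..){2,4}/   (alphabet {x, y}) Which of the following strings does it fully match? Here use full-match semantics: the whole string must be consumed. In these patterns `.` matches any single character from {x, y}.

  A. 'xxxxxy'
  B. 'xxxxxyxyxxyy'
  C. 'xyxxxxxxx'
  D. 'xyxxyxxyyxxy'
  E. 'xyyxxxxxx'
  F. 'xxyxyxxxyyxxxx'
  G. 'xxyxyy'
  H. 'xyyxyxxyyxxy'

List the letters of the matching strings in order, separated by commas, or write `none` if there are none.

A, B, C, D, E, G, H

A → match
B → match
C → match
D → match
E → match
F → no match
G → match
H → match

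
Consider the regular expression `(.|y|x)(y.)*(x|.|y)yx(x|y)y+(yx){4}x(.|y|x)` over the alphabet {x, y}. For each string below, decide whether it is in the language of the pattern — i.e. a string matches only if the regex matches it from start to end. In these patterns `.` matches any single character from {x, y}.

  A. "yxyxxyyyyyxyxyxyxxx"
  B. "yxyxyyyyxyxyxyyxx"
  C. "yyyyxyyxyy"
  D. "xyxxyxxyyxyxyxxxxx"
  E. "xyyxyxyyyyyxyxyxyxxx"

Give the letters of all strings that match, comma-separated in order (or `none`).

A, E

A → match
B → no match
C → no match
D → no match
E → match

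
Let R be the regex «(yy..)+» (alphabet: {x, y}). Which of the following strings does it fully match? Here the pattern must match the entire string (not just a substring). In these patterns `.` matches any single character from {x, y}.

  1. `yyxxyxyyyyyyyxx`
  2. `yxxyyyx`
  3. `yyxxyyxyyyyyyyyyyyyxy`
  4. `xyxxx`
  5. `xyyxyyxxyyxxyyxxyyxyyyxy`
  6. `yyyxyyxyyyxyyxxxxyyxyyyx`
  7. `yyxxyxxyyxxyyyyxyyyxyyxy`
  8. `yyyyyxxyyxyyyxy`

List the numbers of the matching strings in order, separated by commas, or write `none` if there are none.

1 → no match
2 → no match — must start with `yy`
3 → no match
4 → no match — must start with `yy`
5 → no match — must start with `yy`
6 → no match
7 → no match
8 → no match

none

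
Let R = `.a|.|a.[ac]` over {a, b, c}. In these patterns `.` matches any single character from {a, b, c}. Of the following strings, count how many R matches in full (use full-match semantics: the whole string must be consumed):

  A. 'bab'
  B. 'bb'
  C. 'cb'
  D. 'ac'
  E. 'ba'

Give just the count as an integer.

1

A → no match
B → no match
C → no match
D → no match
E → match
Total matched: 1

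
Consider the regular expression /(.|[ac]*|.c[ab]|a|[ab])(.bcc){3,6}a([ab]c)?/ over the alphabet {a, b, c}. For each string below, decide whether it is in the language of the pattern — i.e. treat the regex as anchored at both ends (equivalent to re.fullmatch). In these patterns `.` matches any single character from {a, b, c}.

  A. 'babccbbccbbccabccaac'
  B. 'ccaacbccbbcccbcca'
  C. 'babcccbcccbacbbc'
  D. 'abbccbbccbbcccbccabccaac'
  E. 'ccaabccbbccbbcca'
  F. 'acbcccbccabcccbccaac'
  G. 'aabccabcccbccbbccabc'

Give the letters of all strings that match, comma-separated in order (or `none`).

A, B, D, E, F, G

A → match
B → match
C → no match
D → match
E → match
F → match
G → match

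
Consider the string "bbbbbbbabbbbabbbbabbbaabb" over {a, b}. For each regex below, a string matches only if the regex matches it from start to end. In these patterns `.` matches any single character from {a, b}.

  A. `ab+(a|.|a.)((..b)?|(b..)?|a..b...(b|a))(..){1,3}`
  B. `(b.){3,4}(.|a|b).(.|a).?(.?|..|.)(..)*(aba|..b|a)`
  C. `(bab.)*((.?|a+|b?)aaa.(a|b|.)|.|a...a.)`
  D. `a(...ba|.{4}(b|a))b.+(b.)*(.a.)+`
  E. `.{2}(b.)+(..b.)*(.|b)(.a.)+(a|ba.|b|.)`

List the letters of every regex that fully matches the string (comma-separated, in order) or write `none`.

A → no match — must start with "ab"
B → match
C → no match
D → no match — must start with "a"
E → match

B, E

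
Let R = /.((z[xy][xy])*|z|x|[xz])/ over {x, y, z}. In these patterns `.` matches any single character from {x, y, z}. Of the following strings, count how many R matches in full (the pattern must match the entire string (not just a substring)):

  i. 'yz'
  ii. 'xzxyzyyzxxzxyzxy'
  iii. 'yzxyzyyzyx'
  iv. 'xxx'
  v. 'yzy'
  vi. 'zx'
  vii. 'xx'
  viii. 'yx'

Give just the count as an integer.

i. 'yz' → match
ii → match
iii. 'yzxyzyyzyx' → match
iv. 'xxx' → no match
v. 'yzy' → no match
vi. 'zx' → match
vii. 'xx' → match
viii. 'yx' → match
Total matched: 6

6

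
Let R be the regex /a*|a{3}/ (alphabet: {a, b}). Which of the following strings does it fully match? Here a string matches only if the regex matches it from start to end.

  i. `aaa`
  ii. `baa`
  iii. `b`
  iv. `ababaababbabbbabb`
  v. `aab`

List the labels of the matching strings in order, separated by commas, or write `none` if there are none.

i. `aaa` → match
ii. `baa` → no match
iii. `b` → no match
iv → no match
v. `aab` → no match

i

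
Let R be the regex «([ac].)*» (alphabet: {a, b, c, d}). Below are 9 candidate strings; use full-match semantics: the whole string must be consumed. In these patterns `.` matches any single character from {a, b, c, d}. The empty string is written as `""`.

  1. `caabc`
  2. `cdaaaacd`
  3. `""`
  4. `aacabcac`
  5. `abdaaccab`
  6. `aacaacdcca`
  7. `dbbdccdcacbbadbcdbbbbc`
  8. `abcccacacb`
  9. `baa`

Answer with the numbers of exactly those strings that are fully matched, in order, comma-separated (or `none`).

1. `caabc` → no match
2. `cdaaaacd` → match
3. `""` → match
4. `aacabcac` → no match
5. `abdaaccab` → no match
6. `aacaacdcca` → no match
7 → no match
8. `abcccacacb` → match
9. `baa` → no match

2, 3, 8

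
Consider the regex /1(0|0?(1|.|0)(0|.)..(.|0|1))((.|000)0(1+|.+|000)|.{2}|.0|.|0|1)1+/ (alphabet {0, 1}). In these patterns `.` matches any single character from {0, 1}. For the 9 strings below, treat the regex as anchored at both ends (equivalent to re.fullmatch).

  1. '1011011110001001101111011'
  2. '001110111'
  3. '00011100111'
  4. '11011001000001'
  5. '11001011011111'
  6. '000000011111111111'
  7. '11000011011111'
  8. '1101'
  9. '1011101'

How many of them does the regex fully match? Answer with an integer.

0

1 → no match
2 → no match — must start with '1'
3 → no match — must start with '1'
4 → no match
5 → no match
6 → no match — must start with '1'
7 → no match
8 → no match
9 → no match
Total matched: 0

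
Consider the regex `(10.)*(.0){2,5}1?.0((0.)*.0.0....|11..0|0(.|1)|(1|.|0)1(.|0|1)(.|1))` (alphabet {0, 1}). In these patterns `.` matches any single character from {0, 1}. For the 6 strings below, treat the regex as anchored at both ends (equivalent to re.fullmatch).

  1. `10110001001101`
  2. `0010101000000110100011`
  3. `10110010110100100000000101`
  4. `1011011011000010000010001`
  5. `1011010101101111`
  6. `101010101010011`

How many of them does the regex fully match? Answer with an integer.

5

1 → match
2 → match
3 → match
4 → match
5 → match
6 → no match
Total matched: 5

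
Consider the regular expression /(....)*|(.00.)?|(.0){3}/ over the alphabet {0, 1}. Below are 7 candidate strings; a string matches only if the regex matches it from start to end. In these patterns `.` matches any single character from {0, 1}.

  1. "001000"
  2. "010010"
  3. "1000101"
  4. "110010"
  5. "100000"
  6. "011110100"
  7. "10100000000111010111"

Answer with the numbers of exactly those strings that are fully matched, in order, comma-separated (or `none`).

1 → match
2 → no match
3 → no match
4 → no match
5 → match
6 → no match
7 → match

1, 5, 7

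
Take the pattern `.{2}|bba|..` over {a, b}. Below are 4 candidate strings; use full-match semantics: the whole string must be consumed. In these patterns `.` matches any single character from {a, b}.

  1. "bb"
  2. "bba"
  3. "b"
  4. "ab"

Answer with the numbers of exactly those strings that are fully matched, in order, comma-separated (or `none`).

1, 2, 4

1 → match
2 → match
3 → no match
4 → match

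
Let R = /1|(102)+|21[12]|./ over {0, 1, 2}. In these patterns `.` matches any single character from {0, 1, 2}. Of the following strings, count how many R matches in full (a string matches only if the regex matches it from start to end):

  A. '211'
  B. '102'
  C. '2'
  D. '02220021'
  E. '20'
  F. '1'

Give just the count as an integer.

A → match
B → match
C → match
D → no match
E → no match
F → match
Total matched: 4

4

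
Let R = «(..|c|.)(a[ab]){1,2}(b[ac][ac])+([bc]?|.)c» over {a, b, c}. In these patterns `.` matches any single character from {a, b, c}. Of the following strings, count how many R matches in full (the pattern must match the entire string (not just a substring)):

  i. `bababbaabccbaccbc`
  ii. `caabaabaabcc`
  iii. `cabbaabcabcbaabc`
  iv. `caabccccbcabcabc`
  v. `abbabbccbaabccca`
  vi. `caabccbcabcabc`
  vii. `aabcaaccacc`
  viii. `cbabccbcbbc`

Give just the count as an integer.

i → no match
ii. `caabaabaabcc` → no match
iii → no match
iv → no match
v → no match — must end with `c`
vi → match
vii. `aabcaaccacc` → no match
viii. `cbabccbcbbc` → no match
Total matched: 1

1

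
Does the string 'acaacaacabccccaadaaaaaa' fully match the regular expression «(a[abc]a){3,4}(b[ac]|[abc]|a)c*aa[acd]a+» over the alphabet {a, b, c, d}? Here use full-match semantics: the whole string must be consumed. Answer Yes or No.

Yes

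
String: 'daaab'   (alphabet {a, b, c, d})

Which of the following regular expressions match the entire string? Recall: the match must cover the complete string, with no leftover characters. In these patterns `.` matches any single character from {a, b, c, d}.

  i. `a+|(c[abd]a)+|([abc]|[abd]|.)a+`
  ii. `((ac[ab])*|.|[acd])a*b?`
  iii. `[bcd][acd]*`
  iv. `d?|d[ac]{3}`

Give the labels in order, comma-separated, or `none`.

ii

i → no match — must end with 'a'
ii → match
iii → no match
iv → no match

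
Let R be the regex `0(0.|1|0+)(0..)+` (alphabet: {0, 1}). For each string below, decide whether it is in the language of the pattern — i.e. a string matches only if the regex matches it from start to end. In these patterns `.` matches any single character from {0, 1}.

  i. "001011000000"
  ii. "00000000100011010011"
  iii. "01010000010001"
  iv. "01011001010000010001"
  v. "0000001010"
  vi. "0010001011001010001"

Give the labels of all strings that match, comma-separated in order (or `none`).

i, iii, iv, v

i → match
ii → no match
iii → match
iv → match
v → match
vi → no match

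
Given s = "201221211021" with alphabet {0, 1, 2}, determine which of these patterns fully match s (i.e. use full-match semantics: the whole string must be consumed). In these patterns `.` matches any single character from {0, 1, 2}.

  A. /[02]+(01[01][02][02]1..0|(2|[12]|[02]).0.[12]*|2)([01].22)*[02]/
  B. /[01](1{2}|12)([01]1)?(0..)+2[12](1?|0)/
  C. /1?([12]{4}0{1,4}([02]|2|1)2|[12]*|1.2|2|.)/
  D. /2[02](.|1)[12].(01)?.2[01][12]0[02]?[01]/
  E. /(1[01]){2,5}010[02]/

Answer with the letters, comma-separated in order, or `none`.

D

A → no match
B → no match
C → no match
D → match
E → no match — must start with "1"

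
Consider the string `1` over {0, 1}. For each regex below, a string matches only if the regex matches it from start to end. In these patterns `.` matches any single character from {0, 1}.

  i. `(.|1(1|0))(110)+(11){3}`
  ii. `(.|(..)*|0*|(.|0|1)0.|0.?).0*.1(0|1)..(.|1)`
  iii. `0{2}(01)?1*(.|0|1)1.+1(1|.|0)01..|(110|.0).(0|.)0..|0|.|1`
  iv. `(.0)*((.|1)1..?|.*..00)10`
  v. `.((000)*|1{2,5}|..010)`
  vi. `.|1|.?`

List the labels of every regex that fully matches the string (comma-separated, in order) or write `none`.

iii, v, vi

i → no match — must end with `11`
ii → no match
iii → match
iv → no match — must end with `10`
v → match
vi → match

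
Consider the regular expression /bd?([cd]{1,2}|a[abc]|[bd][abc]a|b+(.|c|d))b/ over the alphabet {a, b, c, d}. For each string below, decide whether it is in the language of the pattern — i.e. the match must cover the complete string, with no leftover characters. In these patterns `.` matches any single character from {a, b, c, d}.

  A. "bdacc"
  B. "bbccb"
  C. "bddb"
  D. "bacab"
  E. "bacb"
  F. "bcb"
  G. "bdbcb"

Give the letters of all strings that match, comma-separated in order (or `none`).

C, E, F, G

A. "bdacc" → no match — must end with "b"
B. "bbccb" → no match
C. "bddb" → match
D. "bacab" → no match
E. "bacb" → match
F. "bcb" → match
G. "bdbcb" → match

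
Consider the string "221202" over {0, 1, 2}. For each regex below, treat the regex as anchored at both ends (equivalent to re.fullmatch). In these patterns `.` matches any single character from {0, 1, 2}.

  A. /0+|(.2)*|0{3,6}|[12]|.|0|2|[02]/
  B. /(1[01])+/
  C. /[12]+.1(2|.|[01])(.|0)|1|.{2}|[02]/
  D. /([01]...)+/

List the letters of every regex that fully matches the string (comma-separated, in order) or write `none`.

A

A → match
B → no match — must start with "1"
C → no match
D → no match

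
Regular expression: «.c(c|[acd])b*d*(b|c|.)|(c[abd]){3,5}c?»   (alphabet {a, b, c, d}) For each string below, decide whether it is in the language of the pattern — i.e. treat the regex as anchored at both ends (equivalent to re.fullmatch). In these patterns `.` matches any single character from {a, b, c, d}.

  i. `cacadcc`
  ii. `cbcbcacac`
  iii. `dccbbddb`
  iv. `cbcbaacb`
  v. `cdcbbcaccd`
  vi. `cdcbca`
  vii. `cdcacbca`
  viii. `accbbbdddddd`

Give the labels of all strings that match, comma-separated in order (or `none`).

i → no match
ii → match
iii → match
iv → no match
v → no match
vi → match
vii → match
viii → match

ii, iii, vi, vii, viii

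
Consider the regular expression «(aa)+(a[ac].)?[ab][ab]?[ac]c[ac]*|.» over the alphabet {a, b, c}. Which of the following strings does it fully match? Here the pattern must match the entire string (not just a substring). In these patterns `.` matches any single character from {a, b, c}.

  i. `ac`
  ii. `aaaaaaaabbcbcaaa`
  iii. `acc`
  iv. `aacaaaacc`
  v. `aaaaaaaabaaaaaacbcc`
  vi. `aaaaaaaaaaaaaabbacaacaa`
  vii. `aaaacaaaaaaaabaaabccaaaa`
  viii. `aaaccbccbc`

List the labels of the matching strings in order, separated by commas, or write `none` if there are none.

i → no match
ii → no match
iii → no match
iv → no match
v → no match
vi → match
vii → no match
viii → no match

vi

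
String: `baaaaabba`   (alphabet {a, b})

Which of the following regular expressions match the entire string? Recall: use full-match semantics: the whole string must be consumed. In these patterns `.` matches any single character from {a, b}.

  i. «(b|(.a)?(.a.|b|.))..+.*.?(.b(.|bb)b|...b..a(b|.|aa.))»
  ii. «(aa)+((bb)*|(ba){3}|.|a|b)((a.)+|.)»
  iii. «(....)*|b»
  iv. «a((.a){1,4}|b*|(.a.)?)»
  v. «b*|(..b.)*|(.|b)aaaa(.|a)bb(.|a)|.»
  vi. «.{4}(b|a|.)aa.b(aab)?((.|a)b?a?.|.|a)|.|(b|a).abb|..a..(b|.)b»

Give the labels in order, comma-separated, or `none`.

v

i → no match
ii → no match — must start with `aa`
iii → no match
iv → no match — must start with `a`
v → match
vi → no match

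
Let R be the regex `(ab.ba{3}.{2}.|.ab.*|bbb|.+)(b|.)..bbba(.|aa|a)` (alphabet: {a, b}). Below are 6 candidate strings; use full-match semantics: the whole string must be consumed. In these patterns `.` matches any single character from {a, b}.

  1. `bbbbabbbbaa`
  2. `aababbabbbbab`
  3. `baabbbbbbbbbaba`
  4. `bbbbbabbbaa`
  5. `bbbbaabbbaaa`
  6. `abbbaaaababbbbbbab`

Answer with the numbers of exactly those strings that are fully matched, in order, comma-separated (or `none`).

1 → match
2 → match
3 → no match
4 → match
5 → match
6 → match

1, 2, 4, 5, 6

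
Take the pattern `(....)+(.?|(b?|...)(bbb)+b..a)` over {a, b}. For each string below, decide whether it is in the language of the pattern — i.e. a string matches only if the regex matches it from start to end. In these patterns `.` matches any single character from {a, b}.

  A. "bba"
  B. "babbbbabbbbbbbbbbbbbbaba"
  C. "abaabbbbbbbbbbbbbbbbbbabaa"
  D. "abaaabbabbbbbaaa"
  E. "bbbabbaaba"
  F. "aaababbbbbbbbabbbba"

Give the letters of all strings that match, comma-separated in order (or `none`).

B, D

A → no match
B → match
C → no match
D → match
E → no match
F → no match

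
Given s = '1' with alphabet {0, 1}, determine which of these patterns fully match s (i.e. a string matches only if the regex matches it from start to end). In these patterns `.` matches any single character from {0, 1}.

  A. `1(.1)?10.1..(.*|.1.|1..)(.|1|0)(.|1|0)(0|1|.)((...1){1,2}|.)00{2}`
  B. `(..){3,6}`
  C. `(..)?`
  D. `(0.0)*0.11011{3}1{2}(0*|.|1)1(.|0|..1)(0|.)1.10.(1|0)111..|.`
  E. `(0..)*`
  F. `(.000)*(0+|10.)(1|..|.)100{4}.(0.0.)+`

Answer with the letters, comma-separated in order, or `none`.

A → no match — must end with '0'
B → no match
C → no match
D → match
E → no match
F → no match

D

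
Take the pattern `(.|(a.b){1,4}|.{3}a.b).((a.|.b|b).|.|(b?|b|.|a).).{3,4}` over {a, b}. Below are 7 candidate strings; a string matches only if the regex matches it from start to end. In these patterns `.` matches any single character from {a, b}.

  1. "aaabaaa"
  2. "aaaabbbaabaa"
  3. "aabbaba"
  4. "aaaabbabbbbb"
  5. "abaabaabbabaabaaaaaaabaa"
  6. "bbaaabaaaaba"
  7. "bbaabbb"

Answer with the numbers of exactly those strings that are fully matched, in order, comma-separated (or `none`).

1 → match
2 → match
3 → match
4 → match
5 → no match
6 → match
7 → match

1, 2, 3, 4, 6, 7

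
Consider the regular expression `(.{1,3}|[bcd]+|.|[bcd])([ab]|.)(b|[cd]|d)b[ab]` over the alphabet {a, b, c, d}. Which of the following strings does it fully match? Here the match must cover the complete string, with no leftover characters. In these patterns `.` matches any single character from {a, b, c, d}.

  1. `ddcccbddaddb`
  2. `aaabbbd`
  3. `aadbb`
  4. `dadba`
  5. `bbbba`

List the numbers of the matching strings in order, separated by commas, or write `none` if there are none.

1 → no match
2 → no match
3 → match
4 → match
5 → match

3, 4, 5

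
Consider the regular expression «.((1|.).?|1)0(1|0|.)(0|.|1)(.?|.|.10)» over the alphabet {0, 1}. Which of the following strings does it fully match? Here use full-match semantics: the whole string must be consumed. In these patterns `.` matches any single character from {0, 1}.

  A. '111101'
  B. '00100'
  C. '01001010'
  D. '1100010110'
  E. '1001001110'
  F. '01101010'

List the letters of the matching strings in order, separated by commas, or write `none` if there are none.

C

A → no match
B → no match
C → match
D → no match
E → no match
F → no match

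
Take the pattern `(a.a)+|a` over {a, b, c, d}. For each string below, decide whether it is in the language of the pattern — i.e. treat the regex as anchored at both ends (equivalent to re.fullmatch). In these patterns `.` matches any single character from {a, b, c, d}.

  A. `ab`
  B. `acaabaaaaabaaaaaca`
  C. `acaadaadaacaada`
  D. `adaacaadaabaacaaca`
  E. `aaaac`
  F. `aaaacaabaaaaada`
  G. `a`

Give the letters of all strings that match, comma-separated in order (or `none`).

B, C, D, F, G

A → no match — must end with `a`
B → match
C → match
D → match
E → no match — must end with `a`
F → match
G → match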